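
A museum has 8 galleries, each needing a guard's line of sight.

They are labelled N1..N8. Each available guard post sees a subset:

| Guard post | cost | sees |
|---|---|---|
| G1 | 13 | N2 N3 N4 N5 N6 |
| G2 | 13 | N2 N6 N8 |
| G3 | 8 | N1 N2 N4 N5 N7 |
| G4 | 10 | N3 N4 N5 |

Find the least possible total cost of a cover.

31

G2, G3, G4 together cover every gallery (G2 ∪ G3 ∪ G4 = {N1, N2, N3, N4, N5, N6, N7, N8}); total cost 13 + 8 + 10 = 31.
The greedy pick G3, G1, G2 costs 34; no covering selection beats 31.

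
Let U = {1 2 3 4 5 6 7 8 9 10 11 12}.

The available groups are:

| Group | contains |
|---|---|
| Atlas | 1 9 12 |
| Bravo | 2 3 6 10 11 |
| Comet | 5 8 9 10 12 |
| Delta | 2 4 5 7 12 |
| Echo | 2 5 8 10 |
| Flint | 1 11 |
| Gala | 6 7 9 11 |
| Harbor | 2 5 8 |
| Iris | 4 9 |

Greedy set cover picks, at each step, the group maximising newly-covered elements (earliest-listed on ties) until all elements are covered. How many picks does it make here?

4

Greedy: pick Bravo (covers 5 new) → pick Comet (covers 4 new) → pick Delta (covers 2 new) → pick Atlas (covers 1 new). Total picks: 4.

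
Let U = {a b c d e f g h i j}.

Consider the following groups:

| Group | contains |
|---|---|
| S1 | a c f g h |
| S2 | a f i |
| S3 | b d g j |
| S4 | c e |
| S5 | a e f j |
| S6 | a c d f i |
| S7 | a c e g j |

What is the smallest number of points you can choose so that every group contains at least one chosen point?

Take T = {c, d, f}. Each listed group contains at least one of these, so T is a hitting set of size 3.
The groups S2, S3, S4 are pairwise disjoint, so any hitting set needs a separate point for each — at least 3. Hence 3 is optimal.

3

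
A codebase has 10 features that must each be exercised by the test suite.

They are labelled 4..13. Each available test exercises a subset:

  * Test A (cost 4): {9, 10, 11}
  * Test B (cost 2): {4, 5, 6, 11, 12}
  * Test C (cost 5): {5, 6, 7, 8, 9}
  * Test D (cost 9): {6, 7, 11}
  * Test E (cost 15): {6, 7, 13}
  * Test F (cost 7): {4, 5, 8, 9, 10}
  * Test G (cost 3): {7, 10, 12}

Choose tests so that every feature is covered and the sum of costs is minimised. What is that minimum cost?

24

B, E, F together cover every feature (B ∪ E ∪ F = {4, 5, 6, 7, 8, 9, 10, 11, 12, 13}); total cost 2 + 15 + 7 = 24.
The greedy pick B, G, C, E costs 25; no covering selection beats 24.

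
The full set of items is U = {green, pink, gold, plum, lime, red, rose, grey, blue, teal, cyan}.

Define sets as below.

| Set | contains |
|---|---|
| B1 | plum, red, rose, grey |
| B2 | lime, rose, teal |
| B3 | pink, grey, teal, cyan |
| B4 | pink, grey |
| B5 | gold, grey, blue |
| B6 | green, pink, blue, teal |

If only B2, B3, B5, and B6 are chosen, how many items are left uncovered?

Union of B2, B3, B5, B6 = {green, pink, gold, lime, rose, grey, blue, teal, cyan}.
Not covered: plum, red — 2 items.

2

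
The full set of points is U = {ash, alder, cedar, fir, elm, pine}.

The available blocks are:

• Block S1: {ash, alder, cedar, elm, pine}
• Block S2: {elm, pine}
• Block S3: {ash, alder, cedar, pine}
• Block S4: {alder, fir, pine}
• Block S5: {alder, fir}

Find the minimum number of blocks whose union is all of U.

2

S1 and S4 cover everything between them: the union {ash, alder, cedar, fir, elm, pine} is all of U.
No single block has all 6 points (the largest, S1, has 5), so 2 is optimal.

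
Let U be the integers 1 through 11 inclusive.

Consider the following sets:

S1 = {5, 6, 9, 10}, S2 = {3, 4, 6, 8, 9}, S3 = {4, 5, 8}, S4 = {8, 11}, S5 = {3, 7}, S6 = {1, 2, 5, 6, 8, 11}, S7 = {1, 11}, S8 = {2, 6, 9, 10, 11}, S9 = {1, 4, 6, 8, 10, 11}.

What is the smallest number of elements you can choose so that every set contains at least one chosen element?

3

Take H = {3, 5, 11}. Each listed set contains at least one of these, so H is a hitting set of size 3.
The sets S1, S5, S7 are pairwise disjoint, so any hitting set needs a separate element for each — at least 3. Hence 3 is optimal.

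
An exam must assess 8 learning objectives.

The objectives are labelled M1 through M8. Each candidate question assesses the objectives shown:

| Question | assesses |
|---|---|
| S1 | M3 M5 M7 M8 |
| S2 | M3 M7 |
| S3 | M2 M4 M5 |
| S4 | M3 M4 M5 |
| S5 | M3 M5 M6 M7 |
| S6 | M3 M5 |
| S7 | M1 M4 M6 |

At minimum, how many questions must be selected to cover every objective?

3

S1 and S3 and S7 together: S1 ∪ S3 ∪ S7 = {M1, M2, M3, M4, M5, M6, M7, M8} — every objective is covered.
Only S7 contains M1, so S7 is forced; the remaining 5 objectives need at least 2 more questions (each remaining question adds at most 4) — so at least 3 questions are needed, and 3 is optimal.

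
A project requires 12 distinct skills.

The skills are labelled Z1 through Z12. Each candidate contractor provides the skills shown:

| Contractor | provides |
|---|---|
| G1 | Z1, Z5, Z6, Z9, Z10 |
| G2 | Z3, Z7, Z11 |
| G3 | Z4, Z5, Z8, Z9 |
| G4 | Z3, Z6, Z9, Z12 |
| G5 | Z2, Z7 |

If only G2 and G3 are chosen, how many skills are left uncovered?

Union of G2, G3 = {Z3, Z4, Z5, Z7, Z8, Z9, Z11}.
Not covered: Z1, Z2, Z6, Z10, Z12 — 5 skills.

5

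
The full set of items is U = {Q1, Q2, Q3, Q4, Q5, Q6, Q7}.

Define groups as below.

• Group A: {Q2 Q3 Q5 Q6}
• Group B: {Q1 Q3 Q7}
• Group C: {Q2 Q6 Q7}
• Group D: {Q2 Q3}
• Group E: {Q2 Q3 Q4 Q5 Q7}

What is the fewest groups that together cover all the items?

3

A and B and E together: A ∪ B ∪ E = {Q1, Q2, Q3, Q4, Q5, Q6, Q7} — every item is covered.
Only B contains Q1, so B is forced; the remaining 4 items need at least 2 more groups (each remaining group adds at most 3) — so at least 3 groups are needed, and 3 is optimal.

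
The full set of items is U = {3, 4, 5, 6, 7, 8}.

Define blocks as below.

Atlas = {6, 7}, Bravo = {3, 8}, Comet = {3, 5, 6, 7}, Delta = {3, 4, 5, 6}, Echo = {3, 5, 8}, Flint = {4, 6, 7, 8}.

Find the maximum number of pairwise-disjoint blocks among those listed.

2

Atlas, Bravo are pairwise disjoint (Atlas={6,7}; Bravo={3,8}).
Every remaining block overlaps one of these, and no 3 of the listed blocks are pairwise disjoint, so 2 is the maximum.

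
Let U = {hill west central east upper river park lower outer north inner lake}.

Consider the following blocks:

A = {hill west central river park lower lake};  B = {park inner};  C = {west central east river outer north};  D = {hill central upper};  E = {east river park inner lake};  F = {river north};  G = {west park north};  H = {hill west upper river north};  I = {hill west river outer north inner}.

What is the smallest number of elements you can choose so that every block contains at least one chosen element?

3

T = {hill, park, north} meets every block (each contains at least one member of T), and |T| = 3.
The blocks B, D, F are pairwise disjoint, so any hitting set needs a separate element for each — at least 3. Hence 3 is optimal.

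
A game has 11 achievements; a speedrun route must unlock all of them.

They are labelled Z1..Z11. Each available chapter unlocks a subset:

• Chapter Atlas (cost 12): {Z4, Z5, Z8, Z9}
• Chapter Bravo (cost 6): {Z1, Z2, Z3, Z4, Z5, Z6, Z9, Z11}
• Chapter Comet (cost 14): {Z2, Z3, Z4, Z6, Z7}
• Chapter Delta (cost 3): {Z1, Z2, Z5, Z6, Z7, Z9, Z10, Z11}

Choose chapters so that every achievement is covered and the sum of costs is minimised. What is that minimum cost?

Atlas, Bravo, Delta together cover every achievement (Atlas ∪ Bravo ∪ Delta = {Z1, Z2, Z3, Z4, Z5, Z6, Z7, Z8, Z9, Z10, Z11}); total cost 12 + 6 + 3 = 21.
No covering selection has total cost below 21.

21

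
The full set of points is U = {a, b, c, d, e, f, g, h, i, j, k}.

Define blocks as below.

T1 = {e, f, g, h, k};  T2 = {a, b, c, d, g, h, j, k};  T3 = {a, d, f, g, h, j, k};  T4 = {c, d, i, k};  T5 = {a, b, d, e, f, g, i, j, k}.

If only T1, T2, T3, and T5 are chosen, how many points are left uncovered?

0

Union of T1, T2, T3, T5 = {a, b, c, d, e, f, g, h, i, j, k} — that's every point, so 0 are uncovered.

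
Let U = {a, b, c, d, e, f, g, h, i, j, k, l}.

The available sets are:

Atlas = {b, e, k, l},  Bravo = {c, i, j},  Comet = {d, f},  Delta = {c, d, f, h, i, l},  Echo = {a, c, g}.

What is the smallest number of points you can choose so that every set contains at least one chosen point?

Take T = {c, e, f}. Each listed set contains at least one of these, so T is a hitting set of size 3.
The sets Atlas, Bravo, Comet are pairwise disjoint, so any hitting set needs a separate point for each — at least 3. Hence 3 is optimal.

3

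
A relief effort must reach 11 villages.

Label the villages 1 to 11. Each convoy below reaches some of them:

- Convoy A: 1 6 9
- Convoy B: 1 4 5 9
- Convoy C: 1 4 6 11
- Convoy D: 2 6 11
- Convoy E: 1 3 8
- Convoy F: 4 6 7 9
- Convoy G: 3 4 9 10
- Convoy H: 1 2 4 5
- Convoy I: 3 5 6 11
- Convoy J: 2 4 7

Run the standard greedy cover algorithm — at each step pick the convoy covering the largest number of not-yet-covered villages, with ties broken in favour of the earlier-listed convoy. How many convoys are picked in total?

5

Greedy: pick B (covers 4 new) → pick D (covers 3 new) → pick E (covers 2 new) → pick F (covers 1 new) → pick G (covers 1 new). Total picks: 5.
(The true minimum cover uses only 4 convoys, so greedy is not optimal here.)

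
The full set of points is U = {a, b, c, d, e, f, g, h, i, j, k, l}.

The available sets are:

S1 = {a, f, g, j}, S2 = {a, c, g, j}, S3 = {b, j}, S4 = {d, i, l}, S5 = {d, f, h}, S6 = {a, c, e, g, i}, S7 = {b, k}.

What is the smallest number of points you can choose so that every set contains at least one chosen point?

Take T = {b, d, g}. Each listed set contains at least one of these, so T is a hitting set of size 3.
The sets S2, S4, S7 are pairwise disjoint, so any hitting set needs a separate point for each — at least 3. Hence 3 is optimal.

3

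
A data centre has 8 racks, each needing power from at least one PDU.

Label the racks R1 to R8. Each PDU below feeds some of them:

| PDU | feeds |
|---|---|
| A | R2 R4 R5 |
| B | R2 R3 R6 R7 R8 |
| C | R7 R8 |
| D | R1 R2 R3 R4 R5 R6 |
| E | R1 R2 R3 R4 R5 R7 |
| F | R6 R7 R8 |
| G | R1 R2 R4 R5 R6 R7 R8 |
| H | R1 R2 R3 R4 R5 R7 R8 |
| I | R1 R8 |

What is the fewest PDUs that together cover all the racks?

Take {G, H}. Their union is {R1, R2, R3, R4, R5, R6, R7, R8}, which is all 8 racks.
No single PDU has all 8 racks (the largest, G, has 7), so 2 is optimal.

2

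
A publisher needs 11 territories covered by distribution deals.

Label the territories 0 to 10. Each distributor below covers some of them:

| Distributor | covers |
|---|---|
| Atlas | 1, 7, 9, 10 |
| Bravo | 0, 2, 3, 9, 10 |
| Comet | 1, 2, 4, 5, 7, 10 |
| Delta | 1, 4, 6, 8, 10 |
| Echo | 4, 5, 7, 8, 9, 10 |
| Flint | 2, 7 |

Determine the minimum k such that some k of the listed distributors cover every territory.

3

Take {Bravo, Delta, Echo}. Their union is {0, 1, 2, 3, 4, 5, 6, 7, 8, 9, 10}, which is all 11 territories.
Only Bravo contains 0, so Bravo is forced; the remaining 6 territories need at least 2 more distributors (each remaining distributor adds at most 4) — so at least 3 distributors are needed, and 3 is optimal.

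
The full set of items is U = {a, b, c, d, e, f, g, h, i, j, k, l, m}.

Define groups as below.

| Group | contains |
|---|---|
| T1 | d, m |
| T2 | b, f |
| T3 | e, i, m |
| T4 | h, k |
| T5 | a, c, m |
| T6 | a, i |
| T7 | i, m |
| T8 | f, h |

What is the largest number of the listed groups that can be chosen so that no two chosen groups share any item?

T1, T2, T4, T6 are pairwise disjoint (T1={d,m}; T2={b,f}; T4={h,k}; T6={a,i}).
Every remaining group overlaps one of these, and no 5 of the listed groups are pairwise disjoint, so 4 is the maximum.

4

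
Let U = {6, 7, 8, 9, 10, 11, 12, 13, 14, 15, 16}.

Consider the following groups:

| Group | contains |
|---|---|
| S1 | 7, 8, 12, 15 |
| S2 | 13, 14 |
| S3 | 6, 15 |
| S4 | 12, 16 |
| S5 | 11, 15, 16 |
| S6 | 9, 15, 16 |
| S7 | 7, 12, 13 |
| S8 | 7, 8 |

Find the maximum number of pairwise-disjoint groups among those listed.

4

S2, S3, S4, S8 are pairwise disjoint (S2={13,14}; S3={6,15}; S4={12,16}; S8={7,8}).
Every remaining group overlaps one of these, and no 5 of the listed groups are pairwise disjoint, so 4 is the maximum.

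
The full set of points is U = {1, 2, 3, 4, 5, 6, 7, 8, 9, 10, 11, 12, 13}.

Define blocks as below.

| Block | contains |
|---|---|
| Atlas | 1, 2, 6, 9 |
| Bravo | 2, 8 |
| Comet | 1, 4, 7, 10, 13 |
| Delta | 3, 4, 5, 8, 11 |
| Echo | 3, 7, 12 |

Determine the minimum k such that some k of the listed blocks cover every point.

Take {Atlas, Comet, Delta, Echo}. Their union is {1, 2, 3, 4, 5, 6, 7, 8, 9, 10, 11, 12, 13}, which is all 13 points.
Only Echo contains 12, so Echo is forced; the remaining 10 points need at least 3 more blocks (each remaining block adds at most 4) — so at least 4 blocks are needed, and 4 is optimal.

4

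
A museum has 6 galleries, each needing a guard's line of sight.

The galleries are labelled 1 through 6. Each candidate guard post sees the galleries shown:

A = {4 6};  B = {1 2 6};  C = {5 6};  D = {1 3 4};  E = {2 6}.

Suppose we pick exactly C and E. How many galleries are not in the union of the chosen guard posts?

Union of C, E = {2, 5, 6}.
Not covered: 1, 3, 4 — 3 galleries.

3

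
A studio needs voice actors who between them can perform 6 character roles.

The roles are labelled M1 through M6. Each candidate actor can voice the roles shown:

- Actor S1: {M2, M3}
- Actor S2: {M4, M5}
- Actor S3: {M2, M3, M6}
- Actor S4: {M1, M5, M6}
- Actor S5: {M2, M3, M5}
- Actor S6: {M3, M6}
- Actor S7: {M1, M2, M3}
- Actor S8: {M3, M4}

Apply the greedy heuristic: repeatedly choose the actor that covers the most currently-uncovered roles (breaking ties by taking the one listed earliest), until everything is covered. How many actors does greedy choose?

Greedy: pick S3 (covers 3 new) → pick S2 (covers 2 new) → pick S4 (covers 1 new). Total picks: 3.

3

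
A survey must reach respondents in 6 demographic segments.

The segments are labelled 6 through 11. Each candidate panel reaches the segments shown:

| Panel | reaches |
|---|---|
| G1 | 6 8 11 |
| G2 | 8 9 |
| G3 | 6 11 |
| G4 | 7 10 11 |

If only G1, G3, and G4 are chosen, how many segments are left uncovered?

1

Union of G1, G3, G4 = {6, 7, 8, 10, 11}.
Not covered: 9 — 1 segment.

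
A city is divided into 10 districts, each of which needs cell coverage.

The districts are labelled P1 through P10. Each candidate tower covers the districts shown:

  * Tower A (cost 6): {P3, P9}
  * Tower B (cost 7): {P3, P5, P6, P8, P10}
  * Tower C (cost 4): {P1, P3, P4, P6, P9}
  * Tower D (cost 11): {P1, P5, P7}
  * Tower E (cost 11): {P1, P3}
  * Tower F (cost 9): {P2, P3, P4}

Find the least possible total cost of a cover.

B, C, D, F together cover every district (B ∪ C ∪ D ∪ F = {P1, P2, P3, P4, P5, P6, P7, P8, P9, P10}); total cost 7 + 4 + 11 + 9 = 31.
No covering selection has total cost below 31.

31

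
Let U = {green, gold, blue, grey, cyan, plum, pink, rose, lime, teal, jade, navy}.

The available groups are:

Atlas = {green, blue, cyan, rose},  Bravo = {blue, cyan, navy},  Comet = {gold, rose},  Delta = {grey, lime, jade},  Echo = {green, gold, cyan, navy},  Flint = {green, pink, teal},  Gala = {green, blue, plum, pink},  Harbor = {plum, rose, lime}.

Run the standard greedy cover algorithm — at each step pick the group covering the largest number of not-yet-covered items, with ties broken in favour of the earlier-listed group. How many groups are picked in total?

Greedy: pick Atlas (covers 4 new) → pick Delta (covers 3 new) → pick Echo (covers 2 new) → pick Flint (covers 2 new) → pick Gala (covers 1 new). Total picks: 5.

5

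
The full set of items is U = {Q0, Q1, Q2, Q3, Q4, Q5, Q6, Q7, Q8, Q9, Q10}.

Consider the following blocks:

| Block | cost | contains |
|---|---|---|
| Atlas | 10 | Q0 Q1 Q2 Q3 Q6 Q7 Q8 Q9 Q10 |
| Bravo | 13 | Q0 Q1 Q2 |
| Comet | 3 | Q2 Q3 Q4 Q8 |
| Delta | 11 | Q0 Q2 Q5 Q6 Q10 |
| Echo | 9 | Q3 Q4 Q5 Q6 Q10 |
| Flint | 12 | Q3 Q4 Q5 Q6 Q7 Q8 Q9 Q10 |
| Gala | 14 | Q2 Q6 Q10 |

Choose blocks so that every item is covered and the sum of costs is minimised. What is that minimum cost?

Atlas, Echo together cover every item (Atlas ∪ Echo = {Q0, Q1, Q2, Q3, Q4, Q5, Q6, Q7, Q8, Q9, Q10}); total cost 10 + 9 = 19.
The greedy pick Comet, Atlas, Echo costs 22; no covering selection beats 19.

19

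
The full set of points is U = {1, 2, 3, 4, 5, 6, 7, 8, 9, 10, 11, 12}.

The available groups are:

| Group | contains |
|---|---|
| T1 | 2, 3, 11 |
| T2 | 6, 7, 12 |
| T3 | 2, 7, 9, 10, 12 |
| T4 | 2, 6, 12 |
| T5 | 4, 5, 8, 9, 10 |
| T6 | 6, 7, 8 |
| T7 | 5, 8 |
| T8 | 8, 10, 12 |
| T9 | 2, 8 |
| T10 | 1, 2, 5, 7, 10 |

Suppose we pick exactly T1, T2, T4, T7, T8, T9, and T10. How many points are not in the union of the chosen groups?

Union of T1, T2, T4, T7, T8, T9, T10 = {1, 2, 3, 5, 6, 7, 8, 10, 11, 12}.
Not covered: 4, 9 — 2 points.

2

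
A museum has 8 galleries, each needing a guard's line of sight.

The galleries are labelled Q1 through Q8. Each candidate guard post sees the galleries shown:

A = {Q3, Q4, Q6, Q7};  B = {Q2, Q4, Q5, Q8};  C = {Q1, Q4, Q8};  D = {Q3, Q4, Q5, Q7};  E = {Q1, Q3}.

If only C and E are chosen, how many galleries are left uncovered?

Union of C, E = {Q1, Q3, Q4, Q8}.
Not covered: Q2, Q5, Q6, Q7 — 4 galleries.

4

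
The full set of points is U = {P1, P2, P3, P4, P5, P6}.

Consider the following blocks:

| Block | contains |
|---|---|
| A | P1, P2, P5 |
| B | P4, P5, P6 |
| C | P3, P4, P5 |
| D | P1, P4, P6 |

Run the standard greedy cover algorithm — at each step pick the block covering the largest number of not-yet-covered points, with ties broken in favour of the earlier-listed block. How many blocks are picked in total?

Greedy: pick A (covers 3 new) → pick B (covers 2 new) → pick C (covers 1 new). Total picks: 3.

3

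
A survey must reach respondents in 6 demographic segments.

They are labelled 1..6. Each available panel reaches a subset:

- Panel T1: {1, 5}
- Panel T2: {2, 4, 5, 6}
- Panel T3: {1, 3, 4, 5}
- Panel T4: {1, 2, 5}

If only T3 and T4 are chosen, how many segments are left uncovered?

1

Union of T3, T4 = {1, 2, 3, 4, 5}.
Not covered: 6 — 1 segment.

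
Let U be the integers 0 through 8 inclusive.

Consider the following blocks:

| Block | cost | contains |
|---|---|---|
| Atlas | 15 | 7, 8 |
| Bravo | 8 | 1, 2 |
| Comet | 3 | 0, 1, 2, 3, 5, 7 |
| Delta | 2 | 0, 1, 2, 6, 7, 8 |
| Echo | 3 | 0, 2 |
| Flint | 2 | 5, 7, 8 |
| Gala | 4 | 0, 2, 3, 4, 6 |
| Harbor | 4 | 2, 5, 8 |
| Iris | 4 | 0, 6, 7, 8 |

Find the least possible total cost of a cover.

8

Delta, Flint, Gala together cover every point (Delta ∪ Flint ∪ Gala = {0, 1, 2, 3, 4, 5, 6, 7, 8}); total cost 2 + 2 + 4 = 8.
The greedy pick Delta, Comet, Gala costs 9; no covering selection beats 8.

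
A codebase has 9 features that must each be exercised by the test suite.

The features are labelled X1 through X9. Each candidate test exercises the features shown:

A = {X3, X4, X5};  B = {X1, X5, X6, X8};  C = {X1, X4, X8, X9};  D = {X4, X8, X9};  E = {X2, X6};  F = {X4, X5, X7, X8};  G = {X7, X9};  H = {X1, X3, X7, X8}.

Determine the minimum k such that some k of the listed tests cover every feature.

4

Take {A, E, G, H}. Their union is {X1, X2, X3, X4, X5, X6, X7, X8, X9}, which is all 9 features.
No 3 of the 8 tests cover everything (all 56 combinations miss at least one feature), so 4 is optimal.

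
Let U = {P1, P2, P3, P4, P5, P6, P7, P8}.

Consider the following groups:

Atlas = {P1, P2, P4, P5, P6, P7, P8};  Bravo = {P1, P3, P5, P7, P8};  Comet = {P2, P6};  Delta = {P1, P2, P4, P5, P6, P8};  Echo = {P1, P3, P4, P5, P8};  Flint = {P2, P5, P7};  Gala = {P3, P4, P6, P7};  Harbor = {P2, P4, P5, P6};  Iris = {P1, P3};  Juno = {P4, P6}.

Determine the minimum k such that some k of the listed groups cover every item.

2

Bravo and Harbor together: Bravo ∪ Harbor = {P1, P2, P3, P4, P5, P6, P7, P8} — every item is covered.
No single group has all 8 items (the largest, Atlas, has 7), so 2 is optimal.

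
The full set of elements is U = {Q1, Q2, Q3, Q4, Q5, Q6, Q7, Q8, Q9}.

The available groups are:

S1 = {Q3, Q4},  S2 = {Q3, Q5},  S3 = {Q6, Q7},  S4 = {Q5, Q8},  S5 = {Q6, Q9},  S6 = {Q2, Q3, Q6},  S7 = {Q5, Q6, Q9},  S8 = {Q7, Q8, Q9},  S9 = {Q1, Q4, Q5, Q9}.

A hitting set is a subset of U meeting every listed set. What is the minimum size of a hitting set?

4

Take H = {Q3, Q5, Q6, Q7}. Each listed group contains at least one of these, so H is a hitting set of size 4.
No choice of 3 elements meets every group, so 4 is the minimum.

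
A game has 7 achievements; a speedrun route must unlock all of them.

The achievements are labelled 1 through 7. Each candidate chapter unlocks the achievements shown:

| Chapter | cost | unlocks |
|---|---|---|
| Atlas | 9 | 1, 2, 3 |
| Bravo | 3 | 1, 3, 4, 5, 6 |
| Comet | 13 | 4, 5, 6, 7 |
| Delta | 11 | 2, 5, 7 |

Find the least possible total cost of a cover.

Bravo, Delta together cover every achievement (Bravo ∪ Delta = {1, 2, 3, 4, 5, 6, 7}); total cost 3 + 11 = 14.
No covering selection has total cost below 14.

14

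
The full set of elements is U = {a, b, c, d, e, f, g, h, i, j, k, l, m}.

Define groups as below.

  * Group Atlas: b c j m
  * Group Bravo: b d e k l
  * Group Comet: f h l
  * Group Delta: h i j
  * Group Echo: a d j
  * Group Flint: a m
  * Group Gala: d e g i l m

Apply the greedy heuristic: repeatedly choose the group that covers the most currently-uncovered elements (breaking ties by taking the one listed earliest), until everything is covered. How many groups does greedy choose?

5

Greedy: pick Gala (covers 6 new) → pick Atlas (covers 3 new) → pick Comet (covers 2 new) → pick Bravo (covers 1 new) → pick Echo (covers 1 new). Total picks: 5.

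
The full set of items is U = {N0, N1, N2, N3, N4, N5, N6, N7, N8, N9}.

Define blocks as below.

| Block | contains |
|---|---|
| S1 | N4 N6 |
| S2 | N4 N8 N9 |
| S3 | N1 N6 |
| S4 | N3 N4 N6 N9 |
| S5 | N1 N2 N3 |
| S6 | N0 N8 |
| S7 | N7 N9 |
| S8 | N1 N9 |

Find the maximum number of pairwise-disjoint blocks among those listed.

S1, S5, S6, S7 are pairwise disjoint (S1={N4,N6}; S5={N1,N2,N3}; S6={N0,N8}; S7={N7,N9}).
Every remaining block overlaps one of these, and no 5 of the listed blocks are pairwise disjoint, so 4 is the maximum.

4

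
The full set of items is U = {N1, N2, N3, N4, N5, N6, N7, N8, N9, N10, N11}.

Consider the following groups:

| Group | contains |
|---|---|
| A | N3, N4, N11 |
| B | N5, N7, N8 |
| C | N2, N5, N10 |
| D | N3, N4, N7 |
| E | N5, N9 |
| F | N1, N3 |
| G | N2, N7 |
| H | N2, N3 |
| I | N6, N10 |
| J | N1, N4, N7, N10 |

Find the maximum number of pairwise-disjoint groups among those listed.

E, F, G, I are pairwise disjoint (E={N5,N9}; F={N1,N3}; G={N2,N7}; I={N6,N10}).
Every remaining group overlaps one of these, and no 5 of the listed groups are pairwise disjoint, so 4 is the maximum.

4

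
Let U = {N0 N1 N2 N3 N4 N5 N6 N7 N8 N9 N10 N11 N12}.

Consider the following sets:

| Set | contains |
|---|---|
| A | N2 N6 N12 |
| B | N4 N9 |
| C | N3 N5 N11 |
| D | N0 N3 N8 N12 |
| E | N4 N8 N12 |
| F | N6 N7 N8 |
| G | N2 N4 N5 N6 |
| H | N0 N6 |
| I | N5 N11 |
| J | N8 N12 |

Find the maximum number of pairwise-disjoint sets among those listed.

B, C, H, J are pairwise disjoint (B={N4,N9}; C={N3,N5,N11}; H={N0,N6}; J={N8,N12}).
Every remaining set overlaps one of these, and no 5 of the listed sets are pairwise disjoint, so 4 is the maximum.

4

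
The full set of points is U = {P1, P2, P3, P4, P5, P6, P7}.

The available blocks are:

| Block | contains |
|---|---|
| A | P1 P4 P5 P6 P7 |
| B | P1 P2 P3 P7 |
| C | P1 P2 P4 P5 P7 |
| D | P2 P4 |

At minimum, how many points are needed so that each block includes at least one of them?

H = {P2, P7} meets every block (each contains at least one member of H), and |H| = 2.
No single point lies in every block, so at least 2 are needed and 2 is optimal.

2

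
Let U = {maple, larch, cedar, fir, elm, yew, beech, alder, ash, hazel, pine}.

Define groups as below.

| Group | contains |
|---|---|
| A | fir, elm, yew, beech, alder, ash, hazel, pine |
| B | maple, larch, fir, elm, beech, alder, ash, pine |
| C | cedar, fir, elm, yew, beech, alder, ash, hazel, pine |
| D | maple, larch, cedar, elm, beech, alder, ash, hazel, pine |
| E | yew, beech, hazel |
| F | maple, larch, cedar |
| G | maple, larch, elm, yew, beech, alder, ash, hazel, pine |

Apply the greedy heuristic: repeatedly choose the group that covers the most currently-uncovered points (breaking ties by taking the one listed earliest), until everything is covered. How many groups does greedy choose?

Greedy: pick C (covers 9 new) → pick B (covers 2 new). Total picks: 2.

2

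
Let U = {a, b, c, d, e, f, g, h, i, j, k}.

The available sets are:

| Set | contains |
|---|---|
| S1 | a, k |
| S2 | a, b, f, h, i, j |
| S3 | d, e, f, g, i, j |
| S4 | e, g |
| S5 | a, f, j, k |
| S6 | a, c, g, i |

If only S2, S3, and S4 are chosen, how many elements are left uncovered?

Union of S2, S3, S4 = {a, b, d, e, f, g, h, i, j}.
Not covered: c, k — 2 elements.

2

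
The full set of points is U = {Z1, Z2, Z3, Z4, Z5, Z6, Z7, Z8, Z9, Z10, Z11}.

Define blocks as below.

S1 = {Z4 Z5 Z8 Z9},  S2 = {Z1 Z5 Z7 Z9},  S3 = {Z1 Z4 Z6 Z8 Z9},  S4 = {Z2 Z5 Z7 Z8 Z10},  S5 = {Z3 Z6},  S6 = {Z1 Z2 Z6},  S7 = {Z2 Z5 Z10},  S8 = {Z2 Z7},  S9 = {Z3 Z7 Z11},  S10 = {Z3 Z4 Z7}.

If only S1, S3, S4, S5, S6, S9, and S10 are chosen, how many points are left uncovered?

0

Union of S1, S3, S4, S5, S6, S9, S10 = {Z1, Z2, Z3, Z4, Z5, Z6, Z7, Z8, Z9, Z10, Z11} — that's every point, so 0 are uncovered.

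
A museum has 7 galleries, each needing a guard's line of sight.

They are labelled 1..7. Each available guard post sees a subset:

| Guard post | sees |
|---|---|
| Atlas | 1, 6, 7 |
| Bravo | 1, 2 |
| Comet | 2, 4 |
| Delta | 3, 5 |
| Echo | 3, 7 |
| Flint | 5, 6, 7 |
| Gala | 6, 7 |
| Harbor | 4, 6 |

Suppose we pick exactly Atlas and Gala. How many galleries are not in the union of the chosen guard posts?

4

Union of Atlas, Gala = {1, 6, 7}.
Not covered: 2, 3, 4, 5 — 4 galleries.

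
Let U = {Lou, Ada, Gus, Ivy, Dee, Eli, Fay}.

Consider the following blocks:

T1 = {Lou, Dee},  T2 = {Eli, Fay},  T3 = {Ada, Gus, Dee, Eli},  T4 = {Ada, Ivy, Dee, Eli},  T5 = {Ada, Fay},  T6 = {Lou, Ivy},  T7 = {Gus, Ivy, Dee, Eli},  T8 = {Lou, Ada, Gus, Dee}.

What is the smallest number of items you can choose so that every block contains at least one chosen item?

3

H = {Ivy, Dee, Fay} meets every block (each contains at least one member of H), and |H| = 3.
No choice of 2 items meets every block, so 3 is the minimum.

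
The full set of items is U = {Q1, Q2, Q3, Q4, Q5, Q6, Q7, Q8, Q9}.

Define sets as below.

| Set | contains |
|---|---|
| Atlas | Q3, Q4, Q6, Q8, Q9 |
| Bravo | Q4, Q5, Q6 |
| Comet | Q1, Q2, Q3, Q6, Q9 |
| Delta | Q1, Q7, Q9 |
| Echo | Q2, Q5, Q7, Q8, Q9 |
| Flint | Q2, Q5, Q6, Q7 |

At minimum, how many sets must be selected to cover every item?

3

Atlas, Delta, and Flint cover everything between them: the union {Q1, Q2, Q3, Q4, Q5, Q6, Q7, Q8, Q9} is all of U.
No 2 of the 6 sets cover everything (all 15 combinations miss at least one item), so 3 is optimal.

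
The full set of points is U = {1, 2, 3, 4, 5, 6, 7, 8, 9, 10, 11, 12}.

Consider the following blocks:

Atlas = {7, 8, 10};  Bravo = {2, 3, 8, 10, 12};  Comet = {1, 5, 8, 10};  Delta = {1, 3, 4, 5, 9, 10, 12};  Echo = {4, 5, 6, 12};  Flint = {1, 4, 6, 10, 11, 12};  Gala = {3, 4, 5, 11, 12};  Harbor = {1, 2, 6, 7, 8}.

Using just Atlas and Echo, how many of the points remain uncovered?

Union of Atlas, Echo = {4, 5, 6, 7, 8, 10, 12}.
Not covered: 1, 2, 3, 9, 11 — 5 points.

5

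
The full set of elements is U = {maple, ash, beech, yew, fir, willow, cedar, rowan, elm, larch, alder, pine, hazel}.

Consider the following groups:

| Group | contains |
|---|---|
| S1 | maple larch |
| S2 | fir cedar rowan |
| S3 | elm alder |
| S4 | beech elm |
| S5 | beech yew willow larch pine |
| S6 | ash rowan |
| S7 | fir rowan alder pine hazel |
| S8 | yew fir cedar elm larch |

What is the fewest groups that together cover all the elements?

5

S1 and S5 and S6 and S7 and S8 together: S1 ∪ S5 ∪ S6 ∪ S7 ∪ S8 = {maple, ash, beech, yew, fir, willow, cedar, rowan, elm, larch, alder, pine, hazel} — every element is covered.
No 4 of the 8 groups cover everything (all 70 combinations miss at least one element), so 5 is optimal.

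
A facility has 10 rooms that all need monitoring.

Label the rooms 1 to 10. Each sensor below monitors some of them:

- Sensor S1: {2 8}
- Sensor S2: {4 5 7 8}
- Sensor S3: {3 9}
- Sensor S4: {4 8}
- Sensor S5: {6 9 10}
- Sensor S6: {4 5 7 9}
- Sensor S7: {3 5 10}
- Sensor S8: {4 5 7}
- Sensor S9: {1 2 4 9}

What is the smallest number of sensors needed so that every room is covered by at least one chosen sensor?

Take {S2, S5, S7, S9}. Their union is {1, 2, 3, 4, 5, 6, 7, 8, 9, 10}, which is all 10 rooms.
No 3 of the 9 sensors cover everything (all 84 combinations miss at least one room), so 4 is optimal.

4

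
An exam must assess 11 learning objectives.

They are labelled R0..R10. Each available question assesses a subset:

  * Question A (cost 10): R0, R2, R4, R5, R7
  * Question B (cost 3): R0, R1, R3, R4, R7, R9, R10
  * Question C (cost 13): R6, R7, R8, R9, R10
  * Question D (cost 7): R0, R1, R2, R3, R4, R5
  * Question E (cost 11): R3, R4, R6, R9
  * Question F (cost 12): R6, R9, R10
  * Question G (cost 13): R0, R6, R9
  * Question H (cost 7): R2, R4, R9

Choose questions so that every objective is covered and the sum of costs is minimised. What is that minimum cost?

20

C, D together cover every objective (C ∪ D = {R0, R1, R2, R3, R4, R5, R6, R7, R8, R9, R10}); total cost 13 + 7 = 20.
The greedy pick B, D, C costs 23; no covering selection beats 20.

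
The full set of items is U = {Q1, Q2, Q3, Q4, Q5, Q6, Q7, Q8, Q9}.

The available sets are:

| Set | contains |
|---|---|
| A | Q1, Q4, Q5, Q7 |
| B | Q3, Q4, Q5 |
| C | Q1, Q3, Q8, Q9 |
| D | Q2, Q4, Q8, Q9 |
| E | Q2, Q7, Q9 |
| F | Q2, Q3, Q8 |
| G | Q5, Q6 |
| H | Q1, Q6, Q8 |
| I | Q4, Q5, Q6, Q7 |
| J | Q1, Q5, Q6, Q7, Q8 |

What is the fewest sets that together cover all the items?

3

C and E and I together: C ∪ E ∪ I = {Q1, Q2, Q3, Q4, Q5, Q6, Q7, Q8, Q9} — every item is covered.
No 2 of the 10 sets cover everything (all 45 combinations miss at least one item), so 3 is optimal.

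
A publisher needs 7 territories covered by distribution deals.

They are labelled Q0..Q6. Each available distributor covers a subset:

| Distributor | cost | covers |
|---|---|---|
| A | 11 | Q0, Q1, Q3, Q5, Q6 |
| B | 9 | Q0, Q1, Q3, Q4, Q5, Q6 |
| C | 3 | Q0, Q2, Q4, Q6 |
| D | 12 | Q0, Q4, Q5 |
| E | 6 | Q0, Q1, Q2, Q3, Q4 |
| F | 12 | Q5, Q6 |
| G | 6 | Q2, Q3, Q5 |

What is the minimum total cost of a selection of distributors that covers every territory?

B, C together cover every territory (B ∪ C = {Q0, Q1, Q2, Q3, Q4, Q5, Q6}); total cost 9 + 3 = 12.
No covering selection has total cost below 12.

12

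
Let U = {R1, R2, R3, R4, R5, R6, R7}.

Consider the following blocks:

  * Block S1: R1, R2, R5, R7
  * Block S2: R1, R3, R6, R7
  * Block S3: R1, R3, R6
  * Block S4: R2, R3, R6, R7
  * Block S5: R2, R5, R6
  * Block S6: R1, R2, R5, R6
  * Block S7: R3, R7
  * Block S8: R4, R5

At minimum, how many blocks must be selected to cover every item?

3

S1 and S3 and S8 together: S1 ∪ S3 ∪ S8 = {R1, R2, R3, R4, R5, R6, R7} — every item is covered.
Only S8 contains R4, so S8 is forced; the remaining 5 items need at least 2 more blocks (each remaining block adds at most 4) — so at least 3 blocks are needed, and 3 is optimal.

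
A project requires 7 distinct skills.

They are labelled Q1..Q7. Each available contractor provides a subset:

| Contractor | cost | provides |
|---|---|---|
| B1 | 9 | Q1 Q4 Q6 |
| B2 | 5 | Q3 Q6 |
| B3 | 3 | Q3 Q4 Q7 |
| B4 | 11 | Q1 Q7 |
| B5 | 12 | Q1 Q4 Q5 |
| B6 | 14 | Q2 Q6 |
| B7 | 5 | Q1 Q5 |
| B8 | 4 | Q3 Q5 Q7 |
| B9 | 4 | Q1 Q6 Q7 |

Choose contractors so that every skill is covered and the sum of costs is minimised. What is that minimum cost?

B3, B6, B7 together cover every skill (B3 ∪ B6 ∪ B7 = {Q1, Q2, Q3, Q4, Q5, Q6, Q7}); total cost 3 + 14 + 5 = 22.
The greedy pick B3, B9, B8, B6 costs 25; no covering selection beats 22.

22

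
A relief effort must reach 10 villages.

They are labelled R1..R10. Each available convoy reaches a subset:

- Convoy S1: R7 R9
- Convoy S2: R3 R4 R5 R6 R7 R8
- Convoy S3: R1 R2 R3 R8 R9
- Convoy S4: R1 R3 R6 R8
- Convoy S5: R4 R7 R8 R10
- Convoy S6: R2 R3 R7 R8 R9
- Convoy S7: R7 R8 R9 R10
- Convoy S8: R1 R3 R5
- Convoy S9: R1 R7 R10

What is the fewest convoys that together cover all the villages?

3

Take {S2, S3, S5}. Their union is {R1, R2, R3, R4, R5, R6, R7, R8, R9, R10}, which is all 10 villages.
No 2 of the 9 convoys cover everything (all 36 combinations miss at least one village), so 3 is optimal.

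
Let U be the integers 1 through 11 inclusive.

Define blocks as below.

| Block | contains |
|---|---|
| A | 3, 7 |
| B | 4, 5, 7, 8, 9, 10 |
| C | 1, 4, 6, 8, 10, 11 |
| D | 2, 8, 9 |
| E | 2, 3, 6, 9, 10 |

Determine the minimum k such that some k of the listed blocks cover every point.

3

B, C, and E cover everything between them: the union {1, 2, 3, 4, 5, 6, 7, 8, 9, 10, 11} is all of U.
Only C contains 1, so C is forced; the remaining 5 points need at least 2 more blocks (each remaining block adds at most 3) — so at least 3 blocks are needed, and 3 is optimal.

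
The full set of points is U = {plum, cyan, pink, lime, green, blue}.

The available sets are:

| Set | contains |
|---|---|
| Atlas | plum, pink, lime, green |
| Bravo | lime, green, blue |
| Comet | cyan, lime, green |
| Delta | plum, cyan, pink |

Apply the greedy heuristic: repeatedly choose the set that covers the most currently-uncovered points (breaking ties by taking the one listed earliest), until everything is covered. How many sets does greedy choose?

Greedy: pick Atlas (covers 4 new) → pick Bravo (covers 1 new) → pick Comet (covers 1 new). Total picks: 3.
(The true minimum cover uses only 2 sets, so greedy is not optimal here.)

3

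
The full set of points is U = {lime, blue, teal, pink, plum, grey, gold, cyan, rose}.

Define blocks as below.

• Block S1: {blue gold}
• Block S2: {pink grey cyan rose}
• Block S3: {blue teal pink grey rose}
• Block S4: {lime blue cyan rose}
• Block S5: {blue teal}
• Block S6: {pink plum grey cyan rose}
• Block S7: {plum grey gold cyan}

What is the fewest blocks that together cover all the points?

Take {S3, S4, S7}. Their union is {lime, blue, teal, pink, plum, grey, gold, cyan, rose}, which is all 9 points.
Only S4 contains lime, so S4 is forced; the remaining 5 points need at least 2 more blocks (each remaining block adds at most 3) — so at least 3 blocks are needed, and 3 is optimal.

3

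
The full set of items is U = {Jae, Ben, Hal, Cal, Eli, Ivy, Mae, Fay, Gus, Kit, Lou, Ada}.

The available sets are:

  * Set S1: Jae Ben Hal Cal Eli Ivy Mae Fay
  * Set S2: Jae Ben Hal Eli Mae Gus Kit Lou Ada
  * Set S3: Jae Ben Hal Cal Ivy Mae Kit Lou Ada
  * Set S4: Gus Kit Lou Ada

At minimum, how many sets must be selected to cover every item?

2

S1 and S4 cover everything between them: the union {Jae, Ben, Hal, Cal, Eli, Ivy, Mae, Fay, Gus, Kit, Lou, Ada} is all of U.
No single set has all 12 items (the largest, S2, has 9), so 2 is optimal.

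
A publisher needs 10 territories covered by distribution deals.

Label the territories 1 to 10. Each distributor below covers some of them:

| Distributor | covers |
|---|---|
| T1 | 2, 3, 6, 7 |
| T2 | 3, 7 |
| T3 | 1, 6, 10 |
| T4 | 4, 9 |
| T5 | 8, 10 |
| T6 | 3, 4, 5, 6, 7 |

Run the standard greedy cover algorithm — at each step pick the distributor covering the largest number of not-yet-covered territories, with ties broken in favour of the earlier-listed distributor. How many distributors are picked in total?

5

Greedy: pick T6 (covers 5 new) → pick T3 (covers 2 new) → pick T1 (covers 1 new) → pick T4 (covers 1 new) → pick T5 (covers 1 new). Total picks: 5.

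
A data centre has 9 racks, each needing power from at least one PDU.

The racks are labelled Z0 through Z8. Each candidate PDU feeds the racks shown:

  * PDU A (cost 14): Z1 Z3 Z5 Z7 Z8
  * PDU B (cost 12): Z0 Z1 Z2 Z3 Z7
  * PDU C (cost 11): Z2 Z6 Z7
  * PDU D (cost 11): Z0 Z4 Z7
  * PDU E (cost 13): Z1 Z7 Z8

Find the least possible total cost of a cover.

36

A, C, D together cover every rack (A ∪ C ∪ D = {Z0, Z1, Z2, Z3, Z4, Z5, Z6, Z7, Z8}); total cost 14 + 11 + 11 = 36.
The greedy pick B, A, C, D costs 48; no covering selection beats 36.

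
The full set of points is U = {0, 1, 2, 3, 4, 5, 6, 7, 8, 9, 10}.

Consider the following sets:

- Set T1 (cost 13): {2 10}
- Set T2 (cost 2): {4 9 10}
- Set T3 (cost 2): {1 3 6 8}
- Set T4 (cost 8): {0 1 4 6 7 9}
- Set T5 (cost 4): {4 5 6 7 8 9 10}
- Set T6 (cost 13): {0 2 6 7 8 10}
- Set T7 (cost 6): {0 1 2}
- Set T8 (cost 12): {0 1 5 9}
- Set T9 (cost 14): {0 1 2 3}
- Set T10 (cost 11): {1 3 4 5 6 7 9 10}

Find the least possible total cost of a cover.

T3, T5, T7 together cover every point (T3 ∪ T5 ∪ T7 = {0, 1, 2, 3, 4, 5, 6, 7, 8, 9, 10}); total cost 2 + 4 + 6 = 12.
The greedy pick T3, T2, T5, T7 costs 14; no covering selection beats 12.

12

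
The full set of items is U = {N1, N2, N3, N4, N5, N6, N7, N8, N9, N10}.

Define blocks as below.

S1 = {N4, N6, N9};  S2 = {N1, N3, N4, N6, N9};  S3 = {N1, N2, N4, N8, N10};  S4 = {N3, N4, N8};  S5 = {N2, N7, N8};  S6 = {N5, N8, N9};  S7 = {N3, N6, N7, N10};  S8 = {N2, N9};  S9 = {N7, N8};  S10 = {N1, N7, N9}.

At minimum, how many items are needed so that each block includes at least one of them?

The 3 items {N8, N9, N10} hit every block.
No choice of 2 items meets every block, so 3 is the minimum.

3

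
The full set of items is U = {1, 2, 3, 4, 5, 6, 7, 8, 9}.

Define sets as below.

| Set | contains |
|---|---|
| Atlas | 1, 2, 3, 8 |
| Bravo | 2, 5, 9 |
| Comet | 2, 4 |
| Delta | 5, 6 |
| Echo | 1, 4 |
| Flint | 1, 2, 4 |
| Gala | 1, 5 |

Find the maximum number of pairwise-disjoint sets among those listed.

Atlas, Delta are pairwise disjoint (Atlas={1,2,3,8}; Delta={5,6}).
Every remaining set overlaps one of these, and no 3 of the listed sets are pairwise disjoint, so 2 is the maximum.

2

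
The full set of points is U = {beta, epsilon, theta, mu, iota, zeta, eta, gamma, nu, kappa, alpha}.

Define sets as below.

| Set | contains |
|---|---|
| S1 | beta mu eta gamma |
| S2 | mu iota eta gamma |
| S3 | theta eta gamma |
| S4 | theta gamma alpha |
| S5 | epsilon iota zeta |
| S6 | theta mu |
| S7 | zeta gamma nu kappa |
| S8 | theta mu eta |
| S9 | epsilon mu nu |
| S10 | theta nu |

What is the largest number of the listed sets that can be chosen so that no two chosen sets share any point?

3

S1, S5, S10 are pairwise disjoint (S1={beta,mu,eta,gamma}; S5={epsilon,iota,zeta}; S10={theta,nu}).
Every remaining set overlaps one of these, and no 4 of the listed sets are pairwise disjoint, so 3 is the maximum.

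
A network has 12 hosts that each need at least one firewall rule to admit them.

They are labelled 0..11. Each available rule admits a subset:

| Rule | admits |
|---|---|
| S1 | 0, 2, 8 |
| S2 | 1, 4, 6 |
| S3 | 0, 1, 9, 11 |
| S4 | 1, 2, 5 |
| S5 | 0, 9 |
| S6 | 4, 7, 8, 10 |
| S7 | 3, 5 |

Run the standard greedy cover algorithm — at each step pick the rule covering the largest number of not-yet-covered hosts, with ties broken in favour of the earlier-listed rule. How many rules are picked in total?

Greedy: pick S3 (covers 4 new) → pick S6 (covers 4 new) → pick S4 (covers 2 new) → pick S2 (covers 1 new) → pick S7 (covers 1 new). Total picks: 5.

5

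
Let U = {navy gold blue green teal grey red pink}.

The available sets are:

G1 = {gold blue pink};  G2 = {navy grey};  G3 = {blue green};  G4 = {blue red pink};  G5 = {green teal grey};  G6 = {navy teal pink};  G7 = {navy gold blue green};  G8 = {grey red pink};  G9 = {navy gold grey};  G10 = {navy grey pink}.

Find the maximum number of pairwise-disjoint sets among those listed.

G3, G10 are pairwise disjoint (G3={blue,green}; G10={navy,grey,pink}).
Every remaining set overlaps one of these, and no 3 of the listed sets are pairwise disjoint, so 2 is the maximum.

2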